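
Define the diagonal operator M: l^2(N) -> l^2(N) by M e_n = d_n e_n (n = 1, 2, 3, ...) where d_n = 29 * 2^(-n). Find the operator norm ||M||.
||M|| = 29/2 (attained at n = 1)

For M diagonal, ||M|| = sup_n |d_n|. The sequence d_n = 29 * 2^(-n) is positive and strictly decreasing (ratio 2^(-1) < 1), so the supremum is d_1 = 29/2. Hence ||M|| = 29/2.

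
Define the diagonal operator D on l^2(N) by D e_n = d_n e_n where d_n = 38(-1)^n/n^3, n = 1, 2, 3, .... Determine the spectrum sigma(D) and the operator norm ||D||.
sigma(D) = {38(-1)^n/n^3 : n ≥ 1} ∪ {0}; ||D|| = 38

A bounded diagonal operator on l^2 with diagonal entries d_n has spectrum equal to the closure of {d_n : n ≥ 1}: every d_n is an eigenvalue (with eigenvector e_n), so {d_n} ⊂ sigma(D); the spectrum is closed, so its closure is too; and for lambda not in the closure, (D - lambda I) has bounded inverse (the diagonal entries 1/(d_n - lambda) are bounded). For our sequence d_n = 38(-1)^n/n^3, n = 1, 2, 3, ...:
  - {d_n} = {38(-1)^n/n^3 : n ≥ 1}; the only limit point is 0
  - closure = {38(-1)^n/n^3 : n ≥ 1} ∪ {0}
For the norm: a diagonal operator has ||D|| = sup_n |d_n|. Here |d_n| = 38/n^3 is decreasing, so sup_n |d_n| = |d_1| = 38. So ||D|| = 38.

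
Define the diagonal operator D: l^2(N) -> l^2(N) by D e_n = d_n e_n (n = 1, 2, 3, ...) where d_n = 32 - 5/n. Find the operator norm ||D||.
||D|| = 32

For a diagonal operator on l^2 with entries d_n, ||D|| = sup_n |d_n|. Here d_1 = 27, d_2 = 59/2, ..., and d_n = 32 - 5/n increases monotonically toward 32. All terms lie in [27, 32), so |d_n| = d_n and the supremum is the limit 32, which is not attained by any individual d_n. Hence ||D|| = 32.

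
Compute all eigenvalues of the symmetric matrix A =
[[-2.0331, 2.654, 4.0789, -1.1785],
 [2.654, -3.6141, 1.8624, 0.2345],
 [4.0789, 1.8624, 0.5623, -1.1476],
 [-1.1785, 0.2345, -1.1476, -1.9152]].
sigma(A) ≈ {-6, -4, -2, 5}

A is real symmetric, so its spectrum consists of real eigenvalues. Expanding the characteristic polynomial of the displayed matrix gives
  det(λ I - A) = p(λ) = λ^4 + (7)λ^3 + (-16)λ^2 + (-172.0011)λ + (-240.0072).
Solving p(λ) = 0 yields eigenvalues ≈ -6, -4, -2, 5. (A is shown rounded to 4 decimals, so these recover the underlying integer eigenvalues to within that precision.)
Verification: the trace of A = -7 equals the sum of eigenvalues -7, and det(A) ≈ -240.0072 matches the eigenvalue product -240.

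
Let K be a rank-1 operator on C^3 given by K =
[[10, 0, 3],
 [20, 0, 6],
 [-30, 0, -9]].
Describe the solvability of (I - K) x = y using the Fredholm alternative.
(I - K) is singular (det(I - K) = 0, i.e. 1 ∈ sigma(K)). (I - K) x = y is solvable iff y ⊥ ker((I - K)^*) = span{(10, 0, 3)}, i.e. iff 10y_1 + 3y_3 = 0. When solvable, the solutions are x = y + c·(1, 2, -3), c arbitrary (ker(I - K) = span{(1, 2, -3)}, dimension 1).

K has rank 1, so it is an outer product K = u v^T: every row of K is a multiple of one row vector. Reading off the entries, u = (1, 2, -3) and v = (10, 0, 3) (row i of K equals u_i·v^T). A rank-one matrix u v^T satisfies K u = u (v·u) and kills the (2)-dimensional subspace v^⊥, so its characteristic polynomial is lambda^2 (lambda - v·u) with v·u = tr K = 1. Hence the eigenvalues of I - K are 1 (multiplicity 2) and 1 - (1) = 0, so det(I - K) = 0. (Direct check: I - K =
[[-9, 0, -3],
 [-20, 1, -6],
 [30, 0, 10]]
has determinant 0.) So 1 is an eigenvalue of K and (I - K) is not invertible. The finite-dimensional Fredholm alternative says: either (I - K) is invertible, or ker(I - K) ≠ {0} and then range(I - K) = ker((I - K)^*)^⊥, with dim ker(I - K) = dim ker((I - K)^*). We are in the second case, so we need both kernels. Kernel of I - K: (I - K) u = u - u (v·u) = u - u = 0, so ker(I - K) = span{u} = span{(1, 2, -3)} (it is exactly 1-dimensional because rank(I - K) = 2). Kernel of the adjoint: K is real, so (I - K)^* = I - K^T = I - v u^T, and (I - v u^T) v = v - v (u·v) = 0; hence ker((I - K)^*) = span{v} = span{(10, 0, 3)}. Therefore (I - K) x = y is solvable iff <y, v> = 0, i.e. iff 10y_1 + 3y_3 = 0. When this holds, K y = u (v·y) = 0, so (I - K) y = y and x = y is a particular solution; the full solution set is the line x = y + c·u = y + c·(1, 2, -3), c ∈ C.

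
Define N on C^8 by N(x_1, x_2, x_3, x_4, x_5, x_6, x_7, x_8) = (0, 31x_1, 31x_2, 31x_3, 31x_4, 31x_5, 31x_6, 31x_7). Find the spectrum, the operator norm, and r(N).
sigma(N) = {0}; ||N|| = 31; r(N) = 0. (N is nilpotent with N^8 = 0.)

On C^8, N is a strictly lower-triangular matrix with 31 on the subdiagonal and zeros elsewhere, so its characteristic polynomial is lambda^8 and every eigenvalue is 0: sigma(N) = {0}. For the operator norm, N e_i = 31e_{i+1} for i = 1, ..., 7 and N e_8 = 0, so the singular values of N are 31 (with multiplicity 7) and 0; hence ||N|| = 31. The spectral radius r(N) = max|lambda| = 0. Note ||N|| > r(N) — characteristic of non-normal nilpotent operators. Indeed N^8 = 0.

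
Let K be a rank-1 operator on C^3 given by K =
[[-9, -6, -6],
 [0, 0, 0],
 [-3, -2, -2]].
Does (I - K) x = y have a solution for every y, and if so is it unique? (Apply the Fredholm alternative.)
(I - K) is invertible (det(I - K) = 12 ≠ 0), so for every y in C^3 the equation (I - K) x = y has a unique solution.

K has rank 1, so it is an outer product K = u v^T: every row of K is a multiple of one row vector. Reading off the entries, u = (-3, 0, -1) and v = (3, 2, 2) (row i of K equals u_i·v^T). A rank-one matrix u v^T satisfies K u = u (v·u) and kills the (2)-dimensional subspace v^⊥, so its characteristic polynomial is lambda^2 (lambda - v·u) with v·u = tr K = -11. Hence the eigenvalues of I - K are 1 (multiplicity 2) and 1 - (-11) = 12, so det(I - K) = 12. (Direct check: I - K =
[[10, 6, 6],
 [0, 1, 0],
 [3, 2, 3]]
has determinant 12.) The finite-dimensional Fredholm alternative says: either (I - K) is invertible, or ker(I - K) ≠ {0} and then range(I - K) = ker((I - K)^*)^⊥, with dim ker(I - K) = dim ker((I - K)^*). Since det(I - K) ≠ 0, 1 is not an eigenvalue of K and ker(I - K) = {0}, so we are in the first case: for every y there is a unique x = (I - K)^(-1) y. Explicitly, by the Sherman–Morrison formula, (I - u v^T)^(-1) = I + u v^T/(1 - v·u), i.e. (I - K)^(-1) = I + K/(12).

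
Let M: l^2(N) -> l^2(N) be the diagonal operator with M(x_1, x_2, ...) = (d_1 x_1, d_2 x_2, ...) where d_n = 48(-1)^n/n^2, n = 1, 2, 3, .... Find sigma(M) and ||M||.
sigma(M) = {48(-1)^n/n^2 : n ≥ 1} ∪ {0}; ||M|| = 48

A bounded diagonal operator on l^2 with diagonal entries d_n has spectrum equal to the closure of {d_n : n ≥ 1}: every d_n is an eigenvalue (with eigenvector e_n), so {d_n} ⊂ sigma(M); the spectrum is closed, so its closure is too; and for lambda not in the closure, (M - lambda I) has bounded inverse (the diagonal entries 1/(d_n - lambda) are bounded). For our sequence d_n = 48(-1)^n/n^2, n = 1, 2, 3, ...:
  - {d_n} = {48(-1)^n/n^2 : n ≥ 1}; the only limit point is 0
  - closure = {48(-1)^n/n^2 : n ≥ 1} ∪ {0}
For the norm: a diagonal operator has ||M|| = sup_n |d_n|. Here |d_n| = 48/n^2 is decreasing, so sup_n |d_n| = |d_1| = 48. So ||M|| = 48.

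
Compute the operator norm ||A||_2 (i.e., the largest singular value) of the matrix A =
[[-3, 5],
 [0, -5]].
||A||_2 = sqrt((59 + sqrt(2581))/2) ≈ 7.4096 (= sqrt(largest eigenvalue of A^T A))

||A||_2 = sigma_max(A) = sqrt(lambda_max(A^T A)). Form the symmetric matrix M = A^T A =
[[9, -15],
 [-15, 50]].
Its characteristic polynomial (trace, determinant of M give the coefficients) is
  p(λ) = det(λ I - M) = λ^2 - 59λ + 225.
For λ^2 - 59λ + 225 the discriminant is 2581. It is nonnegative but not a perfect square, so the roots are real and irrational: λ = (59 ± sqrt(2581))/2 ≈ 54.9018, 4.0982.
So the eigenvalues of A^T A are ≈ 4.0982, 54.9018 (all ≥ 0, as they must be for A^T A). The largest is λ_max = (59 + sqrt(2581))/2 ≈ 54.9018, hence ||A||_2 = sqrt(λ_max) = sqrt((59 + sqrt(2581))/2) ≈ 7.4096.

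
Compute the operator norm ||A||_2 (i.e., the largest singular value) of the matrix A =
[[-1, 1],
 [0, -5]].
||A||_2 = sqrt((27 + sqrt(629))/2) ≈ 5.1029 (= sqrt(largest eigenvalue of A^T A))

||A||_2 = sigma_max(A) = sqrt(lambda_max(A^T A)). Form the symmetric matrix M = A^T A =
[[1, -1],
 [-1, 26]].
Its characteristic polynomial (trace, determinant of M give the coefficients) is
  p(λ) = det(λ I - M) = λ^2 - 27λ + 25.
For λ^2 - 27λ + 25 the discriminant is 629. It is nonnegative but not a perfect square, so the roots are real and irrational: λ = (27 ± sqrt(629))/2 ≈ 26.0399, 0.9601.
So the eigenvalues of A^T A are ≈ 0.9601, 26.0399 (all ≥ 0, as they must be for A^T A). The largest is λ_max = (27 + sqrt(629))/2 ≈ 26.0399, hence ||A||_2 = sqrt(λ_max) = sqrt((27 + sqrt(629))/2) ≈ 5.1029.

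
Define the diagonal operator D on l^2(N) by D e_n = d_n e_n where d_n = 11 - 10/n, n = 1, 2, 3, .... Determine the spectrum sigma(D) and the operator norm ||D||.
sigma(D) = {11 - 10/n : n ≥ 1} ∪ {11}; ||D|| = 11

A bounded diagonal operator on l^2 with diagonal entries d_n has spectrum equal to the closure of {d_n : n ≥ 1}: every d_n is an eigenvalue (with eigenvector e_n), so {d_n} ⊂ sigma(D); the spectrum is closed, so its closure is too; and for lambda not in the closure, (D - lambda I) has bounded inverse (the diagonal entries 1/(d_n - lambda) are bounded). For our sequence d_n = 11 - 10/n, n = 1, 2, 3, ...:
  - {d_n} = {11 - 10/n : n ≥ 1}; the only limit point is 11
  - closure = {11 - 10/n : n ≥ 1} ∪ {11}
For the norm: a diagonal operator has ||D|| = sup_n |d_n|. Here d_n = 11 - 10/n increases monotonically from d_1 = 1 toward 11, with all terms in [1, 11); so sup_n |d_n| = 11 (the supremum is the limit, not attained). So ||D|| = 11.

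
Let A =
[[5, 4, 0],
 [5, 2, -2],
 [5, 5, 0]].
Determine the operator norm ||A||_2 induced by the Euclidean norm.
||A||_2 ≈ 10.8607 (= sqrt(largest eigenvalue of A^T A))

||A||_2 = sigma_max(A) = sqrt(lambda_max(A^T A)). Form the symmetric matrix M = A^T A =
[[75, 55, -10],
 [55, 45, -4],
 [-10, -4, 4]].
Its characteristic polynomial (trace, sum of principal 2x2 minors, determinant of M give the coefficients) is
  p(λ) = det(λ I - M) = λ^3 - 124λ^2 + 714λ - 100.
No integer candidate from the rational root theorem (±divisors of 100) is a root, so the roots are irrational. The cubic discriminant is Δ = 5779091120 > 0, so there are three distinct real roots. p(0) = -100 and p(1) = 491 have opposite signs, so a root lies in (0, 1); Newton's method refines it to λ ≈ 0.1436. p(5) = 495 and p(6) = -64 have opposite signs, so a root lies in (5, 6); Newton's method refines it to λ ≈ 5.9024. p(117) = -12385 and p(118) = 608 have opposite signs, so a root lies in (117, 118); Newton's method refines it to λ ≈ 117.954. Check (Vieta): the three roots sum to 124, matching tr M = 124.
So the eigenvalues of A^T A are ≈ 0.1436, 5.9024, 117.954 (all ≥ 0, as they must be for A^T A). The largest is λ_max ≈ 117.954, hence ||A||_2 = sqrt(λ_max) ≈ 10.8607.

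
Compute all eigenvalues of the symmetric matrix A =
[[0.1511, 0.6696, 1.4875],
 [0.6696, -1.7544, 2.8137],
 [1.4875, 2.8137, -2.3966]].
sigma(A) ≈ {-5, -1, 2}

A is real symmetric, so its spectrum consists of real eigenvalues. Expanding the characteristic polynomial of the displayed matrix gives
  det(λ I - A) = p(λ) = λ^3 + (4)λ^2 + (-7)λ + (-10).
Solving p(λ) = 0 yields eigenvalues ≈ -5, -1, 2. (A is shown rounded to 4 decimals, so these recover the underlying integer eigenvalues to within that precision.)
Verification: the trace of A = -4 equals the sum of eigenvalues -4, and det(A) ≈ 10.0006 matches the eigenvalue product 10.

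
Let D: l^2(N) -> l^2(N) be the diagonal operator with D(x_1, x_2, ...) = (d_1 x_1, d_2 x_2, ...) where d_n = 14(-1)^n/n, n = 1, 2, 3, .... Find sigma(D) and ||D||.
sigma(D) = {14(-1)^n/n : n ≥ 1} ∪ {0}; ||D|| = 14

A bounded diagonal operator on l^2 with diagonal entries d_n has spectrum equal to the closure of {d_n : n ≥ 1}: every d_n is an eigenvalue (with eigenvector e_n), so {d_n} ⊂ sigma(D); the spectrum is closed, so its closure is too; and for lambda not in the closure, (D - lambda I) has bounded inverse (the diagonal entries 1/(d_n - lambda) are bounded). For our sequence d_n = 14(-1)^n/n, n = 1, 2, 3, ...:
  - {d_n} = {14(-1)^n/n : n ≥ 1}; the only limit point is 0
  - closure = {14(-1)^n/n : n ≥ 1} ∪ {0}
For the norm: a diagonal operator has ||D|| = sup_n |d_n|. Here |d_n| = 14/n is decreasing, so sup_n |d_n| = |d_1| = 14. So ||D|| = 14.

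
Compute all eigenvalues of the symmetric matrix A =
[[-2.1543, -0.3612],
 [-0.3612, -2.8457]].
sigma(A) ≈ {-3, -2}

A is real symmetric, so its spectrum consists of real eigenvalues. Expanding the characteristic polynomial of the displayed matrix gives
  det(λ I - A) = p(λ) = λ^2 + (5)λ + (6).
Solving p(λ) = 0 yields eigenvalues ≈ -3, -2. (A is shown rounded to 4 decimals, so these recover the underlying integer eigenvalues to within that precision.)
Verification: the trace of A = -5 equals the sum of eigenvalues -5, and det(A) ≈ 6.0000 matches the eigenvalue product 6.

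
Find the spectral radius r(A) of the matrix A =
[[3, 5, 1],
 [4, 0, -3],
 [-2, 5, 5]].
r(A) ≈ 5.7702

The eigenvalues of A are the roots of its characteristic polynomial. With M = A (coefficients from the trace, the sum of principal 2x2 minors, and det A):
  p(λ) = det(λ I - M) = λ^3 - 8λ^2 + 12λ + 5.
No integer candidate from the rational root theorem (±divisors of 5) is a root, so the roots are irrational. The cubic discriminant is Δ = 3229 > 0, so there are three distinct real roots. p(-1) = -16 and p(0) = 5 have opposite signs, so a root lies in (-1, 0); Newton's method refines it to λ ≈ -0.3375. p(2) = 5 and p(3) = -4 have opposite signs, so a root lies in (2, 3); Newton's method refines it to λ ≈ 2.5674. p(5) = -10 and p(6) = 5 have opposite signs, so a root lies in (5, 6); Newton's method refines it to λ ≈ 5.7702. Check (Vieta): the three roots sum to 8, matching tr M = 8.
Thus the eigenvalues (to 4 decimals) are -0.3375 (modulus 0.3375); 2.5674 (modulus 2.5674); 5.7702 (modulus 5.7702). The spectral radius is the largest modulus: r(A) ≈ 5.7702. (Cross-check: r(A) ≤ ||A||_2 ≈ 8.6544; equality holds whenever A is normal, though it can also hold for some non-normal A.)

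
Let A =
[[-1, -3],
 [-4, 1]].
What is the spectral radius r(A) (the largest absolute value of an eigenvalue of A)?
r(A) = sqrt(52)/2 ≈ 3.6056

The eigenvalues of A are the roots of its characteristic polynomial. With M = A (coefficients from the trace and determinant):
  p(λ) = det(λ I - M) = λ^2 - 13.
For λ^2 - 13 the discriminant is 52. It is nonnegative but not a perfect square, so the roots are real and irrational: λ = ± sqrt(52)/2 ≈ 3.6056, -3.6056.
Thus the eigenvalues (to 4 decimals) are 3.6056 (modulus 3.6056); -3.6056 (modulus 3.6056). The spectral radius is the largest modulus: r(A) = sqrt(52)/2 ≈ 3.6056. (Cross-check: r(A) ≤ ||A||_2 ≈ 4.1401; equality holds whenever A is normal, though it can also hold for some non-normal A.)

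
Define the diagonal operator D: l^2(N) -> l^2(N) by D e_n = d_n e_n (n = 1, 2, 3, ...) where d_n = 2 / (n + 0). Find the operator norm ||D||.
||D|| = 2 (attained at n = 1)

For D diagonal, ||D|| = sup_n |d_n| = sup_n 2/(n + 0). This is positive and strictly decreasing in n, so the supremum is attained at n = 1: d_1 = 2/(1 + 0) = 2. Hence ||D|| = 2.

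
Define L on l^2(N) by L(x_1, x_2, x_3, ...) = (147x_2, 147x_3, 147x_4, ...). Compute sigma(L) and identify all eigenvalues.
sigma(L) = closed disk {z in C : |z| ≤ 147}; sigma_p(L) = open disk {z in C : |z| < 147}

Note L = 147·V where V is the unit left shift (V x)_k = x_{k+1}; so sigma(L) = 147·sigma(V) and ||L|| = 147||V||. ||L x||^2 = 21609sum_{k≥2} |x_k|^2 ≤ 21609||x||^2, with equality on {x : x_1 = 0}, so ||L|| = 147. For any lambda with |lambda| < 147, set r = lambda/147 (|r| < 1); the vector x = (1, r, r^2, ...) is in l^2 and satisfies L x = 147(r, r^2, ...) = lambda x, so lambda is an eigenvalue. On the boundary |lambda| = 147 the geometric series diverges, so no l^2 eigenvector exists, but these lambda lie in the approximate point spectrum. Hence sigma(L) is the closed disk of radius 147 and sigma_p(L) is the open disk.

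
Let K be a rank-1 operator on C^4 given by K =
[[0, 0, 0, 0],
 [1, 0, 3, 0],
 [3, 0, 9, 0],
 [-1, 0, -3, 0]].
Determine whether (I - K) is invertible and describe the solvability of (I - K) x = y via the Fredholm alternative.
(I - K) is invertible (det(I - K) = -8 ≠ 0), so for every y in C^4 the equation (I - K) x = y has a unique solution.

K has rank 1, so it is an outer product K = u v^T: every row of K is a multiple of one row vector. Reading off the entries, u = (0, -1, -3, 1) and v = (-1, 0, -3, 0) (row i of K equals u_i·v^T). A rank-one matrix u v^T satisfies K u = u (v·u) and kills the (3)-dimensional subspace v^⊥, so its characteristic polynomial is lambda^3 (lambda - v·u) with v·u = tr K = 9. Hence the eigenvalues of I - K are 1 (multiplicity 3) and 1 - (9) = -8, so det(I - K) = -8. (Direct check: I - K =
[[1, 0, 0, 0],
 [-1, 1, -3, 0],
 [-3, 0, -8, 0],
 [1, 0, 3, 1]]
has determinant -8.) The finite-dimensional Fredholm alternative says: either (I - K) is invertible, or ker(I - K) ≠ {0} and then range(I - K) = ker((I - K)^*)^⊥, with dim ker(I - K) = dim ker((I - K)^*). Since det(I - K) ≠ 0, 1 is not an eigenvalue of K and ker(I - K) = {0}, so we are in the first case: for every y there is a unique x = (I - K)^(-1) y. Explicitly, by the Sherman–Morrison formula, (I - u v^T)^(-1) = I + u v^T/(1 - v·u), i.e. (I - K)^(-1) = I + K/(-8).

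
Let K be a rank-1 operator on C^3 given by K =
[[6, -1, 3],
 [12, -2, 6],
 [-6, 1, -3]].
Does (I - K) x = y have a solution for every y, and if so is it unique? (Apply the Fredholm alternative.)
(I - K) is singular (det(I - K) = 0, i.e. 1 ∈ sigma(K)). (I - K) x = y is solvable iff y ⊥ ker((I - K)^*) = span{(6, -1, 3)}, i.e. iff 6y_1 - y_2 + 3y_3 = 0. When solvable, the solutions are x = y + c·(1, 2, -1), c arbitrary (ker(I - K) = span{(1, 2, -1)}, dimension 1).

K has rank 1, so it is an outer product K = u v^T: every row of K is a multiple of one row vector. Reading off the entries, u = (1, 2, -1) and v = (6, -1, 3) (row i of K equals u_i·v^T). A rank-one matrix u v^T satisfies K u = u (v·u) and kills the (2)-dimensional subspace v^⊥, so its characteristic polynomial is lambda^2 (lambda - v·u) with v·u = tr K = 1. Hence the eigenvalues of I - K are 1 (multiplicity 2) and 1 - (1) = 0, so det(I - K) = 0. (Direct check: I - K =
[[-5, 1, -3],
 [-12, 3, -6],
 [6, -1, 4]]
has determinant 0.) So 1 is an eigenvalue of K and (I - K) is not invertible. The finite-dimensional Fredholm alternative says: either (I - K) is invertible, or ker(I - K) ≠ {0} and then range(I - K) = ker((I - K)^*)^⊥, with dim ker(I - K) = dim ker((I - K)^*). We are in the second case, so we need both kernels. Kernel of I - K: (I - K) u = u - u (v·u) = u - u = 0, so ker(I - K) = span{u} = span{(1, 2, -1)} (it is exactly 1-dimensional because rank(I - K) = 2). Kernel of the adjoint: K is real, so (I - K)^* = I - K^T = I - v u^T, and (I - v u^T) v = v - v (u·v) = 0; hence ker((I - K)^*) = span{v} = span{(6, -1, 3)}. Therefore (I - K) x = y is solvable iff <y, v> = 0, i.e. iff 6y_1 - y_2 + 3y_3 = 0. When this holds, K y = u (v·y) = 0, so (I - K) y = y and x = y is a particular solution; the full solution set is the line x = y + c·u = y + c·(1, 2, -1), c ∈ C.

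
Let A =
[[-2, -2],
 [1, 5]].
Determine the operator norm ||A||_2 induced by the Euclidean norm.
||A||_2 = sqrt(32) ≈ 5.6569 (= sqrt(largest eigenvalue of A^T A))

||A||_2 = sigma_max(A) = sqrt(lambda_max(A^T A)). Form the symmetric matrix M = A^T A =
[[5, 9],
 [9, 29]].
Its characteristic polynomial (trace, determinant of M give the coefficients) is
  p(λ) = det(λ I - M) = λ^2 - 34λ + 64.
For λ^2 - 34λ + 64 the discriminant is 900. It is a perfect square (30^2), so the roots are rational: λ = (34 ± 30)/2 = 32, 2.
So the eigenvalues of A^T A are ≈ 2, 32 (all ≥ 0, as they must be for A^T A). The largest is λ_max = 32, hence ||A||_2 = sqrt(λ_max) = sqrt(32) ≈ 5.6569.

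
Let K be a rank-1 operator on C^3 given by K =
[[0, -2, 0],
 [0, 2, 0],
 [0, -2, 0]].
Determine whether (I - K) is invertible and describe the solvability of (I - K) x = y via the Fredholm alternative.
(I - K) is invertible (det(I - K) = -1 ≠ 0), so for every y in C^3 the equation (I - K) x = y has a unique solution.

K has rank 1, so it is an outer product K = u v^T: every row of K is a multiple of one row vector. Reading off the entries, u = (2, -2, 2) and v = (0, -1, 0) (row i of K equals u_i·v^T). A rank-one matrix u v^T satisfies K u = u (v·u) and kills the (2)-dimensional subspace v^⊥, so its characteristic polynomial is lambda^2 (lambda - v·u) with v·u = tr K = 2. Hence the eigenvalues of I - K are 1 (multiplicity 2) and 1 - (2) = -1, so det(I - K) = -1. (Direct check: I - K =
[[1, 2, 0],
 [0, -1, 0],
 [0, 2, 1]]
has determinant -1.) The finite-dimensional Fredholm alternative says: either (I - K) is invertible, or ker(I - K) ≠ {0} and then range(I - K) = ker((I - K)^*)^⊥, with dim ker(I - K) = dim ker((I - K)^*). Since det(I - K) ≠ 0, 1 is not an eigenvalue of K and ker(I - K) = {0}, so we are in the first case: for every y there is a unique x = (I - K)^(-1) y. Explicitly, by the Sherman–Morrison formula, (I - u v^T)^(-1) = I + u v^T/(1 - v·u), i.e. (I - K)^(-1) = I - K.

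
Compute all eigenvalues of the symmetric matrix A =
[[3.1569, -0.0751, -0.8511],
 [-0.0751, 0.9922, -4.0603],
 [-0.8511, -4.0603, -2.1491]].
sigma(A) ≈ {-5, 3, 4}

A is real symmetric, so its spectrum consists of real eigenvalues. Expanding the characteristic polynomial of the displayed matrix gives
  det(λ I - A) = p(λ) = λ^3 + (-2)λ^2 + (-23)λ + (60.002).
Solving p(λ) = 0 yields eigenvalues ≈ -5, 3, 4. (A is shown rounded to 4 decimals, so these recover the underlying integer eigenvalues to within that precision.)
Verification: the trace of A = 2 equals the sum of eigenvalues 2, and det(A) ≈ -60.0020 matches the eigenvalue product -60.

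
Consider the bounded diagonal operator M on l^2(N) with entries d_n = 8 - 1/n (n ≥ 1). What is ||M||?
||M|| = 8

For a diagonal operator on l^2 with entries d_n, ||M|| = sup_n |d_n|. Here d_1 = 7, d_2 = 15/2, ..., and d_n = 8 - 1/n increases monotonically toward 8. All terms lie in [7, 8), so |d_n| = d_n and the supremum is the limit 8, which is not attained by any individual d_n. Hence ||M|| = 8.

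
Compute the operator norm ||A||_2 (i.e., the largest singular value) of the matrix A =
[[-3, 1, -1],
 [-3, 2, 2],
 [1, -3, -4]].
||A||_2 ≈ 6.389 (= sqrt(largest eigenvalue of A^T A))

||A||_2 = sigma_max(A) = sqrt(lambda_max(A^T A)). Form the symmetric matrix M = A^T A =
[[19, -12, -7],
 [-12, 14, 15],
 [-7, 15, 21]].
Its characteristic polynomial (trace, sum of principal 2x2 minors, determinant of M give the coefficients) is
  p(λ) = det(λ I - M) = λ^3 - 54λ^2 + 541λ - 121.
No integer candidate from the rational root theorem (±divisors of 121) is a root, so the roots are irrational. The cubic discriminant is Δ = 207116321 > 0, so there are three distinct real roots. p(0) = -121 and p(1) = 367 have opposite signs, so a root lies in (0, 1); Newton's method refines it to λ ≈ 0.2289. p(12) = 323 and p(13) = -17 have opposite signs, so a root lies in (12, 13); Newton's method refines it to λ ≈ 12.9522. p(40) = -881 and p(41) = 207 have opposite signs, so a root lies in (40, 41); Newton's method refines it to λ ≈ 40.819. Check (Vieta): the three roots sum to 54, matching tr M = 54.
So the eigenvalues of A^T A are ≈ 0.2289, 12.9522, 40.819 (all ≥ 0, as they must be for A^T A). The largest is λ_max ≈ 40.819, hence ||A||_2 = sqrt(λ_max) ≈ 6.389.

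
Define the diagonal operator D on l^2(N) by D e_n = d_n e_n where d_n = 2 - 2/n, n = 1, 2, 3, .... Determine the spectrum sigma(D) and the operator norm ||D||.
sigma(D) = {2 - 2/n : n ≥ 1} ∪ {2}; ||D|| = 2

A bounded diagonal operator on l^2 with diagonal entries d_n has spectrum equal to the closure of {d_n : n ≥ 1}: every d_n is an eigenvalue (with eigenvector e_n), so {d_n} ⊂ sigma(D); the spectrum is closed, so its closure is too; and for lambda not in the closure, (D - lambda I) has bounded inverse (the diagonal entries 1/(d_n - lambda) are bounded). For our sequence d_n = 2 - 2/n, n = 1, 2, 3, ...:
  - {d_n} = {2 - 2/n : n ≥ 1}; the only limit point is 2
  - closure = {2 - 2/n : n ≥ 1} ∪ {2}
For the norm: a diagonal operator has ||D|| = sup_n |d_n|. Here d_n = 2 - 2/n increases monotonically from d_1 = 0 toward 2, with all terms in [0, 2); so sup_n |d_n| = 2 (the supremum is the limit, not attained). So ||D|| = 2.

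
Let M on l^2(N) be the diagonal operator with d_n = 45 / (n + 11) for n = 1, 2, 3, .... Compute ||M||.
||M|| = 15/4 (attained at n = 1)

For M diagonal, ||M|| = sup_n |d_n| = sup_n 45/(n + 11). This is positive and strictly decreasing in n, so the supremum is attained at n = 1: d_1 = 45/(1 + 11) = 15/4. Hence ||M|| = 15/4.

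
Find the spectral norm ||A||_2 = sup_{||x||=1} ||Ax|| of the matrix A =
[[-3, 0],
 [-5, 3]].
||A||_2 = sqrt((43 + sqrt(1525))/2) ≈ 6.4051 (= sqrt(largest eigenvalue of A^T A))

||A||_2 = sigma_max(A) = sqrt(lambda_max(A^T A)). Form the symmetric matrix M = A^T A =
[[34, -15],
 [-15, 9]].
Its characteristic polynomial (trace, determinant of M give the coefficients) is
  p(λ) = det(λ I - M) = λ^2 - 43λ + 81.
For λ^2 - 43λ + 81 the discriminant is 1525. It is nonnegative but not a perfect square, so the roots are real and irrational: λ = (43 ± sqrt(1525))/2 ≈ 41.0256, 1.9744.
So the eigenvalues of A^T A are ≈ 1.9744, 41.0256 (all ≥ 0, as they must be for A^T A). The largest is λ_max = (43 + sqrt(1525))/2 ≈ 41.0256, hence ||A||_2 = sqrt(λ_max) = sqrt((43 + sqrt(1525))/2) ≈ 6.4051.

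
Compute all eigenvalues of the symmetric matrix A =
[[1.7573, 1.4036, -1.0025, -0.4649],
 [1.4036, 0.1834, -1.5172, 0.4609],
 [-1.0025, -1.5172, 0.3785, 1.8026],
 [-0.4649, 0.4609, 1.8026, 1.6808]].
sigma(A) ≈ {-2, 0, 2, 4}

A is real symmetric, so its spectrum consists of real eigenvalues. Expanding the characteristic polynomial of the displayed matrix gives
  det(λ I - A) = p(λ) = λ^4 + (-4)λ^3 + (-4)λ^2 + (16)λ + (0).
Solving p(λ) = 0 yields eigenvalues ≈ -2, 0, 2, 4. (A is shown rounded to 4 decimals, so these recover the underlying integer eigenvalues to within that precision.)
Verification: the trace of A = 4 equals the sum of eigenvalues 4, and det(A) ≈ -0.0006 matches the eigenvalue product 0.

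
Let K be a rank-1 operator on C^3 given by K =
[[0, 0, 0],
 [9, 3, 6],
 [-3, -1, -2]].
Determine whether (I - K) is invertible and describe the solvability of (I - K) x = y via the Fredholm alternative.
(I - K) is singular (det(I - K) = 0, i.e. 1 ∈ sigma(K)). (I - K) x = y is solvable iff y ⊥ ker((I - K)^*) = span{(-3, -1, -2)}, i.e. iff -3y_1 - y_2 - 2y_3 = 0. When solvable, the solutions are x = y + c·(0, -3, 1), c arbitrary (ker(I - K) = span{(0, -3, 1)}, dimension 1).

K has rank 1, so it is an outer product K = u v^T: every row of K is a multiple of one row vector. Reading off the entries, u = (0, -3, 1) and v = (-3, -1, -2) (row i of K equals u_i·v^T). A rank-one matrix u v^T satisfies K u = u (v·u) and kills the (2)-dimensional subspace v^⊥, so its characteristic polynomial is lambda^2 (lambda - v·u) with v·u = tr K = 1. Hence the eigenvalues of I - K are 1 (multiplicity 2) and 1 - (1) = 0, so det(I - K) = 0. (Direct check: I - K =
[[1, 0, 0],
 [-9, -2, -6],
 [3, 1, 3]]
has determinant 0.) So 1 is an eigenvalue of K and (I - K) is not invertible. The finite-dimensional Fredholm alternative says: either (I - K) is invertible, or ker(I - K) ≠ {0} and then range(I - K) = ker((I - K)^*)^⊥, with dim ker(I - K) = dim ker((I - K)^*). We are in the second case, so we need both kernels. Kernel of I - K: (I - K) u = u - u (v·u) = u - u = 0, so ker(I - K) = span{u} = span{(0, -3, 1)} (it is exactly 1-dimensional because rank(I - K) = 2). Kernel of the adjoint: K is real, so (I - K)^* = I - K^T = I - v u^T, and (I - v u^T) v = v - v (u·v) = 0; hence ker((I - K)^*) = span{v} = span{(-3, -1, -2)}. Therefore (I - K) x = y is solvable iff <y, v> = 0, i.e. iff -3y_1 - y_2 - 2y_3 = 0. When this holds, K y = u (v·y) = 0, so (I - K) y = y and x = y is a particular solution; the full solution set is the line x = y + c·u = y + c·(0, -3, 1), c ∈ C.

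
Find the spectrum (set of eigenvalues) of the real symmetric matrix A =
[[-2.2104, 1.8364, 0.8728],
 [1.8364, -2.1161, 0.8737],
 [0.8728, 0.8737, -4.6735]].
sigma(A) ≈ {-5, -4, 0}

A is real symmetric, so its spectrum consists of real eigenvalues. Expanding the characteristic polynomial of the displayed matrix gives
  det(λ I - A) = p(λ) = λ^3 + (9)λ^2 + (20)λ + (0).
Solving p(λ) = 0 yields eigenvalues ≈ -5, -4, 0. (A is shown rounded to 4 decimals, so these recover the underlying integer eigenvalues to within that precision.)
Verification: the trace of A = -9 equals the sum of eigenvalues -9, and det(A) ≈ 0.0009 matches the eigenvalue product 0.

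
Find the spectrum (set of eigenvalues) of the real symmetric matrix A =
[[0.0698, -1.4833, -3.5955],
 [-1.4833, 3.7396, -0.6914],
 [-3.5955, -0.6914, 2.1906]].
sigma(A) ≈ {-3, 4, 5}

A is real symmetric, so its spectrum consists of real eigenvalues. Expanding the characteristic polynomial of the displayed matrix gives
  det(λ I - A) = p(λ) = λ^3 + (-6)λ^2 + (-7)λ + (60).
Solving p(λ) = 0 yields eigenvalues ≈ -3, 4, 5. (A is shown rounded to 4 decimals, so these recover the underlying integer eigenvalues to within that precision.)
Verification: the trace of A = 6 equals the sum of eigenvalues 6, and det(A) ≈ -60.0002 matches the eigenvalue product -60.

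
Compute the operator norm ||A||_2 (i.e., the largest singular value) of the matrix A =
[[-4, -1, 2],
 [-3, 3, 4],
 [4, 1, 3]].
||A||_2 ≈ 6.8202 (= sqrt(largest eigenvalue of A^T A))

||A||_2 = sigma_max(A) = sqrt(lambda_max(A^T A)). Form the symmetric matrix M = A^T A =
[[41, -1, -8],
 [-1, 11, 13],
 [-8, 13, 29]].
Its characteristic polynomial (trace, sum of principal 2x2 minors, determinant of M give the coefficients) is
  p(λ) = det(λ I - M) = λ^3 - 81λ^2 + 1725λ - 5625.
No integer candidate from the rational root theorem (±divisors of 5625) is a root, so the roots are irrational. The cubic discriminant is Δ = 326700000 > 0, so there are three distinct real roots. p(3) = -1152 and p(4) = 43 have opposite signs, so a root lies in (3, 4); Newton's method refines it to λ ≈ 3.9619. p(30) = 225 and p(31) = -200 have opposite signs, so a root lies in (30, 31); Newton's method refines it to λ ≈ 30.5232. p(46) = -335 and p(47) = 344 have opposite signs, so a root lies in (46, 47); Newton's method refines it to λ ≈ 46.5149. Check (Vieta): the three roots sum to 81, matching tr M = 81.
So the eigenvalues of A^T A are ≈ 3.9619, 30.5232, 46.5149 (all ≥ 0, as they must be for A^T A). The largest is λ_max ≈ 46.5149, hence ||A||_2 = sqrt(λ_max) ≈ 6.8202.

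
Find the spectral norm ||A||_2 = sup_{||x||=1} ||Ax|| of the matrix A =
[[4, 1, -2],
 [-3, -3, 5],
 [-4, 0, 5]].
||A||_2 ≈ 9.8122 (= sqrt(largest eigenvalue of A^T A))

||A||_2 = sigma_max(A) = sqrt(lambda_max(A^T A)). Form the symmetric matrix M = A^T A =
[[41, 13, -43],
 [13, 10, -17],
 [-43, -17, 54]].
Its characteristic polynomial (trace, sum of principal 2x2 minors, determinant of M give the coefficients) is
  p(λ) = det(λ I - M) = λ^3 - 105λ^2 + 857λ - 1681.
No integer candidate from the rational root theorem (±divisors of 1681) is a root, so the roots are irrational. The cubic discriminant is Δ = 442209136 > 0, so there are three distinct real roots. p(3) = -28 and p(4) = 131 have opposite signs, so a root lies in (3, 4); Newton's method refines it to λ ≈ 3.1153. p(5) = 104 and p(6) = -103 have opposite signs, so a root lies in (5, 6); Newton's method refines it to λ ≈ 5.6045. p(96) = -2353 and p(97) = 6176 have opposite signs, so a root lies in (96, 97); Newton's method refines it to λ ≈ 96.2802. Check (Vieta): the three roots sum to 105, matching tr M = 105.
So the eigenvalues of A^T A are ≈ 3.1153, 5.6045, 96.2802 (all ≥ 0, as they must be for A^T A). The largest is λ_max ≈ 96.2802, hence ||A||_2 = sqrt(λ_max) ≈ 9.8122.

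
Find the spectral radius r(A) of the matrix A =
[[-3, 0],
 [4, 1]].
r(A) = 3

The eigenvalues of A are the roots of its characteristic polynomial. With M = A (coefficients from the trace and determinant):
  p(λ) = det(λ I - M) = λ^2 + 2λ - 3.
For λ^2 + 2λ - 3 the discriminant is 16. It is a perfect square (4^2), so the roots are rational: λ = (-2 ± 4)/2 = 1, -3.
Thus the eigenvalues (to 4 decimals) are 1 (modulus 1); -3 (modulus 3). The spectral radius is the largest modulus: r(A) = 3. (Cross-check: r(A) ≤ ||A||_2 ≈ 5.0645; equality holds whenever A is normal, though it can also hold for some non-normal A.)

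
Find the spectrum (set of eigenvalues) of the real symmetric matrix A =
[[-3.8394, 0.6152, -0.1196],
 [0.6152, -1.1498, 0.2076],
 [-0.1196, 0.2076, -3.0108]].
sigma(A) ≈ {-4, -3, -1}

A is real symmetric, so its spectrum consists of real eigenvalues. Expanding the characteristic polynomial of the displayed matrix gives
  det(λ I - A) = p(λ) = λ^3 + (8)λ^2 + (19)λ + (12).
Solving p(λ) = 0 yields eigenvalues ≈ -4, -3, -1. (A is shown rounded to 4 decimals, so these recover the underlying integer eigenvalues to within that precision.)
Verification: the trace of A = -8 equals the sum of eigenvalues -8, and det(A) ≈ -12.0004 matches the eigenvalue product -12.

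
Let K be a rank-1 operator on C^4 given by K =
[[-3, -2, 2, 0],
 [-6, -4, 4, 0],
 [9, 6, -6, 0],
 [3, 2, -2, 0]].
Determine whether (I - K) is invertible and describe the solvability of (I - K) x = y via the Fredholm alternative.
(I - K) is invertible (det(I - K) = 14 ≠ 0), so for every y in C^4 the equation (I - K) x = y has a unique solution.

K has rank 1, so it is an outer product K = u v^T: every row of K is a multiple of one row vector. Reading off the entries, u = (-1, -2, 3, 1) and v = (3, 2, -2, 0) (row i of K equals u_i·v^T). A rank-one matrix u v^T satisfies K u = u (v·u) and kills the (3)-dimensional subspace v^⊥, so its characteristic polynomial is lambda^3 (lambda - v·u) with v·u = tr K = -13. Hence the eigenvalues of I - K are 1 (multiplicity 3) and 1 - (-13) = 14, so det(I - K) = 14. (Direct check: I - K =
[[4, 2, -2, 0],
 [6, 5, -4, 0],
 [-9, -6, 7, 0],
 [-3, -2, 2, 1]]
has determinant 14.) The finite-dimensional Fredholm alternative says: either (I - K) is invertible, or ker(I - K) ≠ {0} and then range(I - K) = ker((I - K)^*)^⊥, with dim ker(I - K) = dim ker((I - K)^*). Since det(I - K) ≠ 0, 1 is not an eigenvalue of K and ker(I - K) = {0}, so we are in the first case: for every y there is a unique x = (I - K)^(-1) y. Explicitly, by the Sherman–Morrison formula, (I - u v^T)^(-1) = I + u v^T/(1 - v·u), i.e. (I - K)^(-1) = I + K/(14).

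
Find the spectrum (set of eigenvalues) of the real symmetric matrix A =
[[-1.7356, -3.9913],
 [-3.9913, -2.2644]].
sigma(A) ≈ {-6, 2}

A is real symmetric, so its spectrum consists of real eigenvalues. Expanding the characteristic polynomial of the displayed matrix gives
  det(λ I - A) = p(λ) = λ^2 + (4)λ + (-12).
Solving p(λ) = 0 yields eigenvalues ≈ -6, 2. (A is shown rounded to 4 decimals, so these recover the underlying integer eigenvalues to within that precision.)
Verification: the trace of A = -4 equals the sum of eigenvalues -4, and det(A) ≈ -12.0004 matches the eigenvalue product -12.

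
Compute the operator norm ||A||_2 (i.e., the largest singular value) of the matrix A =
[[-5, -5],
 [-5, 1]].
||A||_2 = sqrt((76 + sqrt(2176))/2) ≈ 7.831 (= sqrt(largest eigenvalue of A^T A))

||A||_2 = sigma_max(A) = sqrt(lambda_max(A^T A)). Form the symmetric matrix M = A^T A =
[[50, 20],
 [20, 26]].
Its characteristic polynomial (trace, determinant of M give the coefficients) is
  p(λ) = det(λ I - M) = λ^2 - 76λ + 900.
For λ^2 - 76λ + 900 the discriminant is 2176. It is nonnegative but not a perfect square, so the roots are real and irrational: λ = (76 ± sqrt(2176))/2 ≈ 61.3238, 14.6762.
So the eigenvalues of A^T A are ≈ 14.6762, 61.3238 (all ≥ 0, as they must be for A^T A). The largest is λ_max = (76 + sqrt(2176))/2 ≈ 61.3238, hence ||A||_2 = sqrt(λ_max) = sqrt((76 + sqrt(2176))/2) ≈ 7.831.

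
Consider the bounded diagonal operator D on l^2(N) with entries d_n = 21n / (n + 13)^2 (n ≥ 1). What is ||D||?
||D|| = 21/52 (attained at n = 13)

For D diagonal, ||D|| = sup_n |d_n|. Treat f(x) = 21x / (x + 13)^2 for real x > 0. By the quotient rule, f'(x) = 21(13 - x)/(x + 13)^3, which is positive for x < 13 and negative for x > 13. So f has a unique maximum at x = 13, and since 13 is a positive integer, the supremum over n ≥ 1 is attained at n = 13: d_13 = 21·13/(13 + 13)^2 = 21·13/676 = 21/52. Hence ||D|| = 21/52.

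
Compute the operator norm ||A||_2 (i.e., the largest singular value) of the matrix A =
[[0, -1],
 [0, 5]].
||A||_2 = sqrt(26) ≈ 5.099 (= sqrt(largest eigenvalue of A^T A))

||A||_2 = sigma_max(A) = sqrt(lambda_max(A^T A)). Form the symmetric matrix M = A^T A =
[[0, 0],
 [0, 26]].
Its characteristic polynomial (trace, determinant of M give the coefficients) is
  p(λ) = det(λ I - M) = λ^2 - 26λ.
For λ^2 - 26λ the discriminant is 676. It is a perfect square (26^2), so the roots are rational: λ = (26 ± 26)/2 = 26, 0.
So the eigenvalues of A^T A are ≈ 0, 26 (all ≥ 0, as they must be for A^T A). The largest is λ_max = 26, hence ||A||_2 = sqrt(λ_max) = sqrt(26) ≈ 5.099.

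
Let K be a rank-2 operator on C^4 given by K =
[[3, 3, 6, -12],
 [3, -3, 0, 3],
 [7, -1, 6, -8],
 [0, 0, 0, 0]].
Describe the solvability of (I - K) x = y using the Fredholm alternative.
(I - K) is invertible (det(I - K) = -65 ≠ 0), so for every y in C^4 the equation (I - K) x = y has a unique solution.

K has rank 2 and factors as K = U V^T = u1 v1^T + u2 v2^T with u1 = (-3, 3, 1, 0), v1 = (1, -1, 0, 1), u2 = (3, 0, 3, 0), v2 = (2, 0, 2, -3) (multiplying out reproduces the displayed K). The nonzero eigenvalues of U V^T coincide with those of the 2 x 2 matrix G = V^T U = [[v1·u1, v1·u2], [v2·u1, v2·u2]] = [[-6, 3], [-4, 12]], and by the Sylvester determinant identity det(I_4 - U V^T) = det(I_2 - V^T U) = det([[7, -3], [4, -11]]) = (7)(-11) - (-3)(4) = -65. (Direct check: I - K =
[[-2, -3, -6, 12],
 [-3, 4, 0, -3],
 [-7, 1, -5, 8],
 [0, 0, 0, 1]]
has determinant -65.) The finite-dimensional Fredholm alternative says: either (I - K) is invertible, or ker(I - K) ≠ {0} and then range(I - K) = ker((I - K)^*)^⊥, with dim ker(I - K) = dim ker((I - K)^*). Since det(I - K) ≠ 0, 1 is not an eigenvalue of K and ker(I - K) = {0}, so we are in the first case: for every y there is a unique x = (I - K)^(-1) y. (Explicitly, by the Woodbury identity, (I - U V^T)^(-1) = I + U (I_2 - G)^(-1) V^T.)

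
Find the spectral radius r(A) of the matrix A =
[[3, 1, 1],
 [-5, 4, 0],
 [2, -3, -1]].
r(A) ≈ 3.6254

The eigenvalues of A are the roots of its characteristic polynomial. With M = A (coefficients from the trace, the sum of principal 2x2 minors, and det A):
  p(λ) = det(λ I - M) = λ^3 - 6λ^2 + 8λ + 10.
No integer candidate from the rational root theorem (±divisors of 10) is a root, so the roots are irrational. The cubic discriminant is Δ = -2444 < 0, so there is one real root and a complex-conjugate pair. p(-1) = -5 and p(0) = 10 have opposite signs, so a root lies in (-1, 0); Newton's method refines it to λ ≈ -0.7608. Dividing out (λ - (-0.7608)) leaves approximately λ^2 - 6.7608λ + 13.1438. For λ^2 - 6.7608λ + 13.1438 the discriminant is -6.8663. It is negative, so the remaining roots are the complex-conjugate pair λ ≈ 3.3804 ± 1.3102i. Their product equals the constant term, so |λ|^2 ≈ 13.1438 and |λ| ≈ 3.6254.
Thus the eigenvalues (to 4 decimals) are -0.7608 (modulus 0.7608); 3.3804 ± 1.3102i (modulus 3.6254). The spectral radius is the largest modulus: r(A) ≈ 3.6254. (Cross-check: r(A) ≤ ||A||_2 ≈ 7.4713; equality holds whenever A is normal, though it can also hold for some non-normal A.)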